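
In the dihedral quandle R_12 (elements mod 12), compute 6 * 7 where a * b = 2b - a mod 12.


6 * 7 = 2*7 - 6 mod 12
= 14 - 6 mod 12
= 8 mod 12 = 8

8


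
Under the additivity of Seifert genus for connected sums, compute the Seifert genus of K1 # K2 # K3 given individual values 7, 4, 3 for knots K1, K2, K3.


The Seifert genus is additive under connected sum.
Seifert genus(K1 # K2 # K3) = (7) + (4) + (3)
= 14

14


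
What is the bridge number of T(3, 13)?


The bridge number of T(p,q) is min(p,q).
min(3, 13) = 3

3


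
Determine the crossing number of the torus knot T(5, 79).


For a torus knot T(p, q) with gcd(p,q)=1,
the crossing number is min(p*(q-1), q*(p-1)).
p*(q-1) = 5*78 = 390
q*(p-1) = 79*4 = 316
min(390, 316) = 316

316


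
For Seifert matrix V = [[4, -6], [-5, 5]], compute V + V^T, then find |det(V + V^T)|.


Step 1: Form V + V^T where V = [[4, -6], [-5, 5]]
  V^T = [[4, -5], [-6, 5]]
  V + V^T = [[8, -11], [-11, 10]]
Step 2: det(V + V^T) = 8*10 - (-11)*(-11)
  = 80 - 121 = -41
Step 3: Knot determinant = |det(V + V^T)| = |-41| = 41

41


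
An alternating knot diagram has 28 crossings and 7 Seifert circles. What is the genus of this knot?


For alternating knots, g = (c - s + 1)/2.
= (28 - 7 + 1)/2
= 22/2 = 11

11


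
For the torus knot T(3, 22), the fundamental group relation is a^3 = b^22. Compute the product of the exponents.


The relation is a^3 = b^22.
Product of exponents = 3 * 22
= 66

66


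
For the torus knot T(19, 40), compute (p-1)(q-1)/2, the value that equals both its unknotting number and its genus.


For a torus knot T(p,q), both the unknotting number and genus equal (p-1)(q-1)/2.
= (19-1)(40-1)/2
= 18*39/2
= 702/2 = 351

351


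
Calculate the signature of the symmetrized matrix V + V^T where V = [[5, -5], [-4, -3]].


Step 1: V + V^T = [[10, -9], [-9, -6]]
Step 2: trace = 4, det = -141
Step 3: Discriminant = 4^2 - 4*(-141) = 580
Step 4: Eigenvalues: 14.0416, -10.0416
Step 5: Signature = (# positive eigenvalues) - (# negative eigenvalues) = 0

0


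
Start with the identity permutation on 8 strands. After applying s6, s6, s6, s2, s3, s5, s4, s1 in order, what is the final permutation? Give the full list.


Starting with identity [1, 2, 3, 4, 5, 6, 7, 8].
Apply generators in sequence:
  After s6: [1, 2, 3, 4, 5, 7, 6, 8]
  After s6: [1, 2, 3, 4, 5, 6, 7, 8]
  After s6: [1, 2, 3, 4, 5, 7, 6, 8]
  After s2: [1, 3, 2, 4, 5, 7, 6, 8]
  After s3: [1, 3, 4, 2, 5, 7, 6, 8]
  After s5: [1, 3, 4, 2, 7, 5, 6, 8]
  After s4: [1, 3, 4, 7, 2, 5, 6, 8]
  After s1: [3, 1, 4, 7, 2, 5, 6, 8]
Final permutation: [3, 1, 4, 7, 2, 5, 6, 8]

[3, 1, 4, 7, 2, 5, 6, 8]


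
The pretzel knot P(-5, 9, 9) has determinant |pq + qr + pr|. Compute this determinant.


Step 1: Compute pq + qr + pr.
pq = (-5)*9 = -45
qr = 9*9 = 81
pr = (-5)*9 = -45
pq + qr + pr = -45 + 81 + (-45) = -9
Step 2: Take absolute value.
det(P(-5,9,9)) = |-9| = 9

9


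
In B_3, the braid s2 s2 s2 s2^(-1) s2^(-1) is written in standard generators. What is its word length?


The word length counts the number of generators (including inverses).
Listing each generator: s2, s2, s2, s2^(-1), s2^(-1)
There are 5 generators in this braid word.

5


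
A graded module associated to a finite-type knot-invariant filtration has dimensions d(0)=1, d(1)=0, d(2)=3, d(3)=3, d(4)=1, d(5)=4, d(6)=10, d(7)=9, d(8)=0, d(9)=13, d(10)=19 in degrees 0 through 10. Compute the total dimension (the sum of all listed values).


Total dimension = d(0) + d(1) + ... + d(10)
= 1 + 0 + 3 + 3 + 1 + 4 + 10 + 9 + 0 + 13 + 19
= 63

63


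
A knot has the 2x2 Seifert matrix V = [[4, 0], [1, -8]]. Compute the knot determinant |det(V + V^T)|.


Step 1: Form V + V^T where V = [[4, 0], [1, -8]]
  V^T = [[4, 1], [0, -8]]
  V + V^T = [[8, 1], [1, -16]]
Step 2: det(V + V^T) = 8*(-16) - 1*1
  = -128 - 1 = -129
Step 3: Knot determinant = |det(V + V^T)| = |-129| = 129

129


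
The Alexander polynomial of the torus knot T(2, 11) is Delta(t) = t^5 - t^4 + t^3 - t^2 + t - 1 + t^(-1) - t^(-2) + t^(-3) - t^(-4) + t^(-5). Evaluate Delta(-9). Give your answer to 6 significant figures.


Substituting t = -9 into Delta(t) = t^5 - t^4 + t^3 - t^2 + t - 1 + t^(-1) - t^(-2) + t^(-3) - t^(-4) + t^(-5):
Term values: (-59049) + (-6561) + (-729) + (-81) + (-9) + (-1) + (-0.111111) + (-0.0123457) + (-0.00137174) + (-0.000152416) + (-1.69351e-05)
Sum = -66430.125
Rounded to 6 significant figures: -66430.1

-66430.1


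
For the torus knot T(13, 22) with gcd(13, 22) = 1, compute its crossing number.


For a torus knot T(p, q) with gcd(p,q)=1,
the crossing number is min(p*(q-1), q*(p-1)).
p*(q-1) = 13*21 = 273
q*(p-1) = 22*12 = 264
min(273, 264) = 264

264


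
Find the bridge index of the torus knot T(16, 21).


The bridge number of T(p,q) is min(p,q).
min(16, 21) = 16

16


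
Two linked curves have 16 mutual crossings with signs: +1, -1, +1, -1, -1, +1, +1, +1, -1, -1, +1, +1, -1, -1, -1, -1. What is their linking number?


Step 1: Count positive crossings: 7
Step 2: Count negative crossings: 9
Step 3: Sum of signs = 7 - 9 = -2
Step 4: Linking number = sum/2 = -2/2 = -1

-1


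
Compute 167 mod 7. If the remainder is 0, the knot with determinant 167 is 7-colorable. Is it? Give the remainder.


Step 1: A knot is p-colorable if and only if p divides its determinant.
Step 2: Compute 167 mod 7.
167 = 23 * 7 + 6
Step 3: 167 mod 7 = 6
Step 4: The knot is 7-colorable: no

6


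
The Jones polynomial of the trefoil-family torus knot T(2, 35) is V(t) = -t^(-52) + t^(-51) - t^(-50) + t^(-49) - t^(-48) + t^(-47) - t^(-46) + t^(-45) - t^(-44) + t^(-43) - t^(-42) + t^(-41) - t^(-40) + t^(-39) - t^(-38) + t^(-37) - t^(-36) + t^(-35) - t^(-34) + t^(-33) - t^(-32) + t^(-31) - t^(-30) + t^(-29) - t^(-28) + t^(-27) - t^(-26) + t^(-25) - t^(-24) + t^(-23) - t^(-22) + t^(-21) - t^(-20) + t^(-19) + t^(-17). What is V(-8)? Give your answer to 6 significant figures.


Substituting t = -8 into V(t) = -t^(-52) + t^(-51) - t^(-50) + t^(-49) - t^(-48) + t^(-47) - t^(-46) + t^(-45) - t^(-44) + t^(-43) - t^(-42) + t^(-41) - t^(-40) + t^(-39) - t^(-38) + t^(-37) - t^(-36) + t^(-35) - t^(-34) + t^(-33) - t^(-32) + t^(-31) - t^(-30) + t^(-29) - t^(-28) + t^(-27) - t^(-26) + t^(-25) - t^(-24) + t^(-23) - t^(-22) + t^(-21) - t^(-20) + t^(-19) + t^(-17):
  (-)t^(-52) = -1.09476e-47
  (+)t^(-51) = -8.75812e-47
  (-)t^(-50) = -7.00649e-46
  (+)t^(-49) = -5.60519e-45
  (-)t^(-48) = -4.48416e-44
  (+)t^(-47) = -3.58732e-43
  (-)t^(-46) = -2.86986e-42
  (+)t^(-45) = -2.29589e-41
  (-)t^(-44) = -1.83671e-40
  (+)t^(-43) = -1.46937e-39
  (-)t^(-42) = -1.17549e-38
  (+)t^(-41) = -9.40395e-38
  (-)t^(-40) = -7.52316e-37
  (+)t^(-39) = -6.01853e-36
  (-)t^(-38) = -4.81482e-35
  (+)t^(-37) = -3.85186e-34
  (-)t^(-36) = -3.08149e-33
  (+)t^(-35) = -2.46519e-32
  (-)t^(-34) = -1.97215e-31
  (+)t^(-33) = -1.57772e-30
  (-)t^(-32) = -1.26218e-29
  (+)t^(-31) = -1.00974e-28
  (-)t^(-30) = -8.07794e-28
  (+)t^(-29) = -6.46235e-27
  (-)t^(-28) = -5.16988e-26
  (+)t^(-27) = -4.1359e-25
  (-)t^(-26) = -3.30872e-24
  (+)t^(-25) = -2.64698e-23
  (-)t^(-24) = -2.11758e-22
  (+)t^(-23) = -1.69407e-21
  (-)t^(-22) = -1.35525e-20
  (+)t^(-21) = -1.0842e-19
  (-)t^(-20) = -8.67362e-19
  (+)t^(-19) = -6.93889e-18
  (+)t^(-17) = -4.44089e-16
Sum = (-1.09476e-47) + (-8.75812e-47) + (-7.00649e-46) + (-5.60519e-45) + (-4.48416e-44) + (-3.58732e-43) + (-2.86986e-42) + (-2.29589e-41) + (-1.83671e-40) + (-1.46937e-39) + (-1.17549e-38) + (-9.40395e-38) + (-7.52316e-37) + (-6.01853e-36) + (-4.81482e-35) + (-3.85186e-34) + (-3.08149e-33) + (-2.46519e-32) + (-1.97215e-31) + (-1.57772e-30) + (-1.26218e-29) + (-1.00974e-28) + (-8.07794e-28) + (-6.46235e-27) + (-5.16988e-26) + (-4.1359e-25) + (-3.30872e-24) + (-2.64698e-23) + (-2.11758e-22) + (-1.69407e-21) + (-1.35525e-20) + (-1.0842e-19) + (-8.67362e-19) + (-6.93889e-18) + (-4.44089e-16)
= -4.520193743e-16
Rounded to 6 significant figures: -4.52019e-16

-4.52019e-16


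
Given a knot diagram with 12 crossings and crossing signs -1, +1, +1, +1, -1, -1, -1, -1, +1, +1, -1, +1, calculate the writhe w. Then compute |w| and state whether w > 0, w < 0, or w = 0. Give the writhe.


Step 1: Count positive crossings (+1).
Positive crossings: 6
Step 2: Count negative crossings (-1).
Negative crossings: 6
Step 3: Writhe = (positive) - (negative)
w = 6 - 6 = 0
Step 4: |w| = 0, and w is zero

0


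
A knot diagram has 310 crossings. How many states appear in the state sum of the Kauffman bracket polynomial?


Each crossing contributes 2 choices (A-smoothing or B-smoothing).
Total states = 2^310 = 2085924839766513752338888384931203236916703635113918720651407820138886450957656787131798913024

2085924839766513752338888384931203236916703635113918720651407820138886450957656787131798913024


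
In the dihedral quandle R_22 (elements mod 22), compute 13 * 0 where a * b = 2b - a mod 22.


13 * 0 = 2*0 - 13 mod 22
= 0 - 13 mod 22
= -13 mod 22 = 9

9


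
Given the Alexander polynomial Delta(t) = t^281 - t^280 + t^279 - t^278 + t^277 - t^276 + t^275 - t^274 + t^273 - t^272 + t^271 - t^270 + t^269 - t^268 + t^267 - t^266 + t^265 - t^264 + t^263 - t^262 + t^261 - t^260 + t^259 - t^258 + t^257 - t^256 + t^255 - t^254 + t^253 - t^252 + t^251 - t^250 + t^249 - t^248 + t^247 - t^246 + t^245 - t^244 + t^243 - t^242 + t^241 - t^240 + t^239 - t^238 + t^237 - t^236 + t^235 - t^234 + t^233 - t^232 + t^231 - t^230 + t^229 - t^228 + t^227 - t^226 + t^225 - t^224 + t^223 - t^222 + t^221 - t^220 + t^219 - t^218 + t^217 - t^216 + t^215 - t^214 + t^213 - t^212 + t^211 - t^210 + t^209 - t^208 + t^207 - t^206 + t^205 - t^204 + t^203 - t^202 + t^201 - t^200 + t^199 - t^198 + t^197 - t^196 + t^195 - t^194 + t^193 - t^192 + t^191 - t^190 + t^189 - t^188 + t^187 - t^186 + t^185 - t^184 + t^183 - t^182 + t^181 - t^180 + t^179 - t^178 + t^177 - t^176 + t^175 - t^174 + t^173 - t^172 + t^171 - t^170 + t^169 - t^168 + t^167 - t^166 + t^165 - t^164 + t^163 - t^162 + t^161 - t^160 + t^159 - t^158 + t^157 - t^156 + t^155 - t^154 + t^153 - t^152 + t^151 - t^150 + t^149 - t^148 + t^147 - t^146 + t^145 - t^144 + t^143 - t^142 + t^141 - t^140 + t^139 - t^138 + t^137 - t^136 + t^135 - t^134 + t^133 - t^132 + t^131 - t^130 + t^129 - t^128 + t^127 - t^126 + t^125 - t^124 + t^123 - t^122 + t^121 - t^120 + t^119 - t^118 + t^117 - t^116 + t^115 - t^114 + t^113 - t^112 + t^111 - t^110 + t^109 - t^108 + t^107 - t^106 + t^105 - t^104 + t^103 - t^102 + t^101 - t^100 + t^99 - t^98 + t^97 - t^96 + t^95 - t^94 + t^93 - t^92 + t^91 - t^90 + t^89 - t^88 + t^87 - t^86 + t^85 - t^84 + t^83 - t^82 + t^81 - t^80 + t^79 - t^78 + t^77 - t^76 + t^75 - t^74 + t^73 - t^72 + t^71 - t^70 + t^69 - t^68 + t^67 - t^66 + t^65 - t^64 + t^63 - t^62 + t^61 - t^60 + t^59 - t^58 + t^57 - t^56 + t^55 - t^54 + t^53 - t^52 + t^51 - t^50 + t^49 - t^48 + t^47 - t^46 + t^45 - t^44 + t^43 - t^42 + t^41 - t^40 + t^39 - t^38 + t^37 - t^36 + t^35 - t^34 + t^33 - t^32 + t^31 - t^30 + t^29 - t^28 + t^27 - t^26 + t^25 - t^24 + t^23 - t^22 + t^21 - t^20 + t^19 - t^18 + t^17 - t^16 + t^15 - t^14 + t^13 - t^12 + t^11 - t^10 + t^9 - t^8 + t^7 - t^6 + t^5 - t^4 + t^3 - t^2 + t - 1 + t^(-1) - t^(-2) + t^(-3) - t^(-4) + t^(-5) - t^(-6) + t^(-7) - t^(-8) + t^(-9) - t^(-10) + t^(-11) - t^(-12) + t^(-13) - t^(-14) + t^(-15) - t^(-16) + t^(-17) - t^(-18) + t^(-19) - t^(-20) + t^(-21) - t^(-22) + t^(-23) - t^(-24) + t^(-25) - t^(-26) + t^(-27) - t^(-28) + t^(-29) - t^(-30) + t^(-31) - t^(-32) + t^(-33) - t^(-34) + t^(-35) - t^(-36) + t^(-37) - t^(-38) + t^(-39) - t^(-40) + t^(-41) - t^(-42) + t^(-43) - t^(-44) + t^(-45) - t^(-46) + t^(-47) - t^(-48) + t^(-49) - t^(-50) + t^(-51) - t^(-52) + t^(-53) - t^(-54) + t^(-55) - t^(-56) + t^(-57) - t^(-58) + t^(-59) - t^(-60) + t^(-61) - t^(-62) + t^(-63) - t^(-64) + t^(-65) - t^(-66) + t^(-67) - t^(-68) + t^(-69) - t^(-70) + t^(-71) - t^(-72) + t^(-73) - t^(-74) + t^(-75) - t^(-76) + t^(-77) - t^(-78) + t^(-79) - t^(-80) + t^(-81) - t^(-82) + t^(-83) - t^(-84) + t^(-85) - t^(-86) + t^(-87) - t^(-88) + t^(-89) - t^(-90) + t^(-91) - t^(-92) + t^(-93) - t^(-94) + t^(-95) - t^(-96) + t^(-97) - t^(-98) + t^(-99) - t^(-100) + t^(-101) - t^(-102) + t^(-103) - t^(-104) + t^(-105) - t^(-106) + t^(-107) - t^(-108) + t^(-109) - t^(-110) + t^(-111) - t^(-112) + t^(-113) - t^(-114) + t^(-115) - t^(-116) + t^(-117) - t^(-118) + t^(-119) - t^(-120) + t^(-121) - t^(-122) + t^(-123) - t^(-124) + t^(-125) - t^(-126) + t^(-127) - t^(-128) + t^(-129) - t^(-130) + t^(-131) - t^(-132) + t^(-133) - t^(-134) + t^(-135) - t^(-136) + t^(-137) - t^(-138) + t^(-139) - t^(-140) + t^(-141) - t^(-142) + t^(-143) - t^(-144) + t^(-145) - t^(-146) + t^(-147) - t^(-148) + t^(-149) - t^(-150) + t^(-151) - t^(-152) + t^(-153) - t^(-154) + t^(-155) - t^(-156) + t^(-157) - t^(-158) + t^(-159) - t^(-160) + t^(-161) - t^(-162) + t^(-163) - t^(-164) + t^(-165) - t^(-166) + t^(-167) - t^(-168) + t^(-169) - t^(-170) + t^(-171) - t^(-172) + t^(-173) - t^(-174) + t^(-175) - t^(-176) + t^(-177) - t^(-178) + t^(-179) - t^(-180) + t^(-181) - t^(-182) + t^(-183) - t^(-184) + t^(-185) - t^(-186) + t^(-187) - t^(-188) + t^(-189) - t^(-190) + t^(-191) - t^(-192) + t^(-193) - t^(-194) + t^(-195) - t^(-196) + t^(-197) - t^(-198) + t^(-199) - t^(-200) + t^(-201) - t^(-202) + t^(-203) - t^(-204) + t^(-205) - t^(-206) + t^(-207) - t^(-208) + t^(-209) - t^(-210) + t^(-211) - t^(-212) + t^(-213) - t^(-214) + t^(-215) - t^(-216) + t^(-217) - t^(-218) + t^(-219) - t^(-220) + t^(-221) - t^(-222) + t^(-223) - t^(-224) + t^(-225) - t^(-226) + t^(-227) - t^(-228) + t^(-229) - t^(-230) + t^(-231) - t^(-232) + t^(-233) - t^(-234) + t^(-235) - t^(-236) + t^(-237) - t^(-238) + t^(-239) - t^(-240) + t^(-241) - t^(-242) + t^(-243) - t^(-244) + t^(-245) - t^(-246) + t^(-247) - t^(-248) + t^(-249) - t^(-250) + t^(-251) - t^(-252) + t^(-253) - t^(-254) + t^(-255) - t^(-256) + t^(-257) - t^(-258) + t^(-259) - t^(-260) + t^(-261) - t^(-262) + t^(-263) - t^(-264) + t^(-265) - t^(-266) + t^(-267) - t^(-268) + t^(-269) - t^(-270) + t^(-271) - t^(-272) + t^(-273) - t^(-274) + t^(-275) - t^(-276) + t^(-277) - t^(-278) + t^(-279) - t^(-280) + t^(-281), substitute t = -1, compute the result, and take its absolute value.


Step 1: The polynomial has 563 terms with alternating signs, exponents from 281 down to -281.
Step 2: Substitute t = -1. The i-th term has coefficient (-1)^i and exponent (m-i),
  so its value is (-1)^i * (-1)^(m-i) = (-1)^m = -1 for every i.
Step 3: All 563 terms equal -1, so Delta(-1) = 563 * (-1) = -563
Step 4: |Delta(-1)| = 563

563


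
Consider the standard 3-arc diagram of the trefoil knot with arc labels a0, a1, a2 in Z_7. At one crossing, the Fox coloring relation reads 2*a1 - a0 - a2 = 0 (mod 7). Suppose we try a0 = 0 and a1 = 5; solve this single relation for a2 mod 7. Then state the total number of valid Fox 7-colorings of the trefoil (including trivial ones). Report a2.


Step 1: Apply the given crossing relation 2*a1 - a0 - a2 = 0 (mod 7).
  a2 = 2*a1 - a0 mod 7
  a2 = 2*5 - 0 mod 7
  a2 = 10 - 0 mod 7
  a2 = 10 mod 7 = 3
Step 2: The trefoil has determinant 3.
  Number of Fox p-colorings (p prime) is p^2 if p = 3, else p.
  Since 7 does not divide 3, only trivial (constant) colorings exist.
  (So the trial a0 = 0, a1 = 5 with a0 != a1 does NOT extend to a valid coloring of the whole trefoil: the other two crossing relations require 3*(a1 - a0) = 0 (mod 7), which fails.)
  Total colorings = 7
Step 3: a2 = 3, total Fox 7-colorings = 7

3


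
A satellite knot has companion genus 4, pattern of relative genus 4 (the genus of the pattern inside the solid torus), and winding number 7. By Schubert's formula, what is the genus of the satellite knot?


Schubert: g(satellite) = g_rel(pattern) + |winding| * g(companion),
where g_rel(pattern) is the genus of the pattern relative to the solid torus.
= 4 + 7 * 4
= 4 + 28 = 32

32


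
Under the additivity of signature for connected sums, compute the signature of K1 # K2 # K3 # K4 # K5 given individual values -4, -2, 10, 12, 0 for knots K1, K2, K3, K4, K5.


The signature is additive under connected sum.
signature(K1 # K2 # K3 # K4 # K5) = (-4) + (-2) + (10) + (12) + (0)
= 16

16


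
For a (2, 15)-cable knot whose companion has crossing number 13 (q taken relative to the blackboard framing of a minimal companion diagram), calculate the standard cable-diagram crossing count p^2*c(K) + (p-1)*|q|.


Step 1: Each of the c(K) crossings of the companion diagram becomes p*p = p^2 crossings among the p parallel strands, and each of the |q| twists s_1 s_2 ... s_(p-1) adds (p-1) crossings.
  Crossings = p^2 * c(K) + (p-1)*|q|
Step 2: = 2^2 * 13 + (2-1)*15
Step 3: = 4*13 + 1*15
Step 4: = 52 + 15 = 67

67


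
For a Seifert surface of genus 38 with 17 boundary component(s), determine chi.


chi = 2 - 2g - b
= 2 - 2*38 - 17
= 2 - 76 - 17 = -91

-91


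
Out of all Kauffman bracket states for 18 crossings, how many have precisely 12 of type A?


We choose which 12 of 18 crossings get A-smoothings.
C(18, 12) = 18! / (12! * 6!)
= 18564

18564


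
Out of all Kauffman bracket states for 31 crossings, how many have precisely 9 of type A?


We choose which 9 of 31 crossings get A-smoothings.
C(31, 9) = 31! / (9! * 22!)
= 20160075

20160075


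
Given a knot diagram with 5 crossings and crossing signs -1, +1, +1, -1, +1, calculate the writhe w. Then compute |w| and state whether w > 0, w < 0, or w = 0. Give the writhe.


Step 1: Count positive crossings (+1).
Positive crossings: 3
Step 2: Count negative crossings (-1).
Negative crossings: 2
Step 3: Writhe = (positive) - (negative)
w = 3 - 2 = 1
Step 4: |w| = 1, and w is positive

1


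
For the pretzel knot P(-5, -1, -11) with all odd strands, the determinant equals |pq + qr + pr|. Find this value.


Step 1: Compute pq + qr + pr.
pq = (-5)*(-1) = 5
qr = (-1)*(-11) = 11
pr = (-5)*(-11) = 55
pq + qr + pr = 5 + 11 + 55 = 71
Step 2: Take absolute value.
det(P(-5,-1,-11)) = |71| = 71

71


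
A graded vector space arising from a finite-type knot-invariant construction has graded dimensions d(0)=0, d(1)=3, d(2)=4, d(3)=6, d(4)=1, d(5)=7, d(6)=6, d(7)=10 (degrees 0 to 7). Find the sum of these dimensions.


Total dimension = d(0) + d(1) + ... + d(7)
= 0 + 3 + 4 + 6 + 1 + 7 + 6 + 10
= 37

37


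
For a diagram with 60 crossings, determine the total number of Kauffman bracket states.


Each crossing contributes 2 choices (A-smoothing or B-smoothing).
Total states = 2^60 = 1152921504606846976

1152921504606846976


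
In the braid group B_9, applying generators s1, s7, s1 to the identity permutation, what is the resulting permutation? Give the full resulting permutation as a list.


Starting with identity [1, 2, 3, 4, 5, 6, 7, 8, 9].
Apply generators in sequence:
  After s1: [2, 1, 3, 4, 5, 6, 7, 8, 9]
  After s7: [2, 1, 3, 4, 5, 6, 8, 7, 9]
  After s1: [1, 2, 3, 4, 5, 6, 8, 7, 9]
Final permutation: [1, 2, 3, 4, 5, 6, 8, 7, 9]

[1, 2, 3, 4, 5, 6, 8, 7, 9]


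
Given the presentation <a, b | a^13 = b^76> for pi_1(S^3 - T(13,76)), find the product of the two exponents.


The relation is a^13 = b^76.
Product of exponents = 13 * 76
= 988

988


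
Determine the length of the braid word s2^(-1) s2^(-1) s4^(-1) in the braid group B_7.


The word length counts the number of generators (including inverses).
Listing each generator: s2^(-1), s2^(-1), s4^(-1)
There are 3 generators in this braid word.

3


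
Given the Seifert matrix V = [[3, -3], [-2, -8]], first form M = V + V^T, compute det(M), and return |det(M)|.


Step 1: Form V + V^T where V = [[3, -3], [-2, -8]]
  V^T = [[3, -2], [-3, -8]]
  V + V^T = [[6, -5], [-5, -16]]
Step 2: det(V + V^T) = 6*(-16) - (-5)*(-5)
  = -96 - 25 = -121
Step 3: Knot determinant = |det(V + V^T)| = |-121| = 121

121


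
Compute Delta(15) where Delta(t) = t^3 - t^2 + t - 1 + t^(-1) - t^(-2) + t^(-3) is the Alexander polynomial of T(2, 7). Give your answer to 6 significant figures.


Substituting t = 15 into Delta(t) = t^3 - t^2 + t - 1 + t^(-1) - t^(-2) + t^(-3):
Term values: (3375) + (-225) + (15) + (-1) + (0.0666667) + (-0.00444444) + (0.000296296)
Sum = 3164.062519
Rounded to 6 significant figures: 3164.06

3164.06


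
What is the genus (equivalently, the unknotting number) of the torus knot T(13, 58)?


For a torus knot T(p,q), both the unknotting number and genus equal (p-1)(q-1)/2.
= (13-1)(58-1)/2
= 12*57/2
= 684/2 = 342

342


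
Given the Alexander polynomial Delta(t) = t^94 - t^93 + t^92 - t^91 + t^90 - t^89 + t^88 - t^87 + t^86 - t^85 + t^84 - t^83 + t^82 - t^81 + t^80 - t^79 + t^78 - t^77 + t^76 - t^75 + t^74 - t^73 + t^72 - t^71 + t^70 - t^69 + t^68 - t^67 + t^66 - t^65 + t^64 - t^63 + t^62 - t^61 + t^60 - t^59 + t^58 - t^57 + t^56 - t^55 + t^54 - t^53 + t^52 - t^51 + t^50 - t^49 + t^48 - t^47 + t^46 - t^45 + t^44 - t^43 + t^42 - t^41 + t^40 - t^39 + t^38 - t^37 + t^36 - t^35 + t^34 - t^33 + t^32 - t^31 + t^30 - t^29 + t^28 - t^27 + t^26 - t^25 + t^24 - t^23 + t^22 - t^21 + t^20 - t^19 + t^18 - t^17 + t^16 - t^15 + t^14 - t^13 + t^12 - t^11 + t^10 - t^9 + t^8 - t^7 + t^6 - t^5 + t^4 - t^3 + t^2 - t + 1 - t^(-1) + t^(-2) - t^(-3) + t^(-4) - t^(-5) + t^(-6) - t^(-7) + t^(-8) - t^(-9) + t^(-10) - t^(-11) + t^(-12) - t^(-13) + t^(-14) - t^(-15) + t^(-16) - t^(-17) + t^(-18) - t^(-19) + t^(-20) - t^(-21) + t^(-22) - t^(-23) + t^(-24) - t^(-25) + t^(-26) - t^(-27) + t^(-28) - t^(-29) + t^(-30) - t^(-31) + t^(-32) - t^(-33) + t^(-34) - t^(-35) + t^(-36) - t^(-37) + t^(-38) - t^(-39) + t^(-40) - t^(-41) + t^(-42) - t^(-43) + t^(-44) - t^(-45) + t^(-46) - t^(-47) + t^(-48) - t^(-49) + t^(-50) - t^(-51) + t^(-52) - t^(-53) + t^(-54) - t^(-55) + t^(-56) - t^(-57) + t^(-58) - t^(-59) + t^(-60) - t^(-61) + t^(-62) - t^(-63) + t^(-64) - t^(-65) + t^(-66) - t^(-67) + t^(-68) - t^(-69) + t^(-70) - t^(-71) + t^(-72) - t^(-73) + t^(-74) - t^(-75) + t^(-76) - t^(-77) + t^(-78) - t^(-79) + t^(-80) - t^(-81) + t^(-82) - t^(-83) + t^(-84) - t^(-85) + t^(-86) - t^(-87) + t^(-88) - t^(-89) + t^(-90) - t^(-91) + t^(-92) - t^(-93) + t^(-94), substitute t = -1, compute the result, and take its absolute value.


Step 1: The polynomial has 189 terms with alternating signs, exponents from 94 down to -94.
Step 2: Substitute t = -1. The i-th term has coefficient (-1)^i and exponent (m-i),
  so its value is (-1)^i * (-1)^(m-i) = (-1)^m = 1 for every i.
Step 3: All 189 terms equal 1, so Delta(-1) = 189 * (1) = 189
Step 4: |Delta(-1)| = 189

189


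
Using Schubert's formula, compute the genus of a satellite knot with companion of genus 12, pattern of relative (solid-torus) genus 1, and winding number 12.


Schubert: g(satellite) = g_rel(pattern) + |winding| * g(companion),
where g_rel(pattern) is the genus of the pattern relative to the solid torus.
= 1 + 12 * 12
= 1 + 144 = 145

145


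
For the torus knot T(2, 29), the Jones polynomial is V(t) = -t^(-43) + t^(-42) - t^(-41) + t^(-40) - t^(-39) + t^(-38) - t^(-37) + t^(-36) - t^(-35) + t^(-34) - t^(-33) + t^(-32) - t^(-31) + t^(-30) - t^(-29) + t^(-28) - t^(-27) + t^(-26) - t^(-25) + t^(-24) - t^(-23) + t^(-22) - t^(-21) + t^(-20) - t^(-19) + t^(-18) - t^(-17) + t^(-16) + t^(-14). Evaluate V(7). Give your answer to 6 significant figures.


Substituting t = 7 into V(t) = -t^(-43) + t^(-42) - t^(-41) + t^(-40) - t^(-39) + t^(-38) - t^(-37) + t^(-36) - t^(-35) + t^(-34) - t^(-33) + t^(-32) - t^(-31) + t^(-30) - t^(-29) + t^(-28) - t^(-27) + t^(-26) - t^(-25) + t^(-24) - t^(-23) + t^(-22) - t^(-21) + t^(-20) - t^(-19) + t^(-18) - t^(-17) + t^(-16) + t^(-14):
  (-)t^(-43) = -4.57914e-37
  (+)t^(-42) = 3.2054e-36
  (-)t^(-41) = -2.24378e-35
  (+)t^(-40) = 1.57065e-34
  (-)t^(-39) = -1.09945e-33
  (+)t^(-38) = 7.69617e-33
  (-)t^(-37) = -5.38732e-32
  (+)t^(-36) = 3.77112e-31
  (-)t^(-35) = -2.63979e-30
  (+)t^(-34) = 1.84785e-29
  (-)t^(-33) = -1.29349e-28
  (+)t^(-32) = 9.05446e-28
  (-)t^(-31) = -6.33812e-27
  (+)t^(-30) = 4.43669e-26
  (-)t^(-29) = -3.10568e-25
  (+)t^(-28) = 2.17398e-24
  (-)t^(-27) = -1.52178e-23
  (+)t^(-26) = 1.06525e-22
  (-)t^(-25) = -7.45674e-22
  (+)t^(-24) = 5.21972e-21
  (-)t^(-23) = -3.6538e-20
  (+)t^(-22) = 2.55766e-19
  (-)t^(-21) = -1.79036e-18
  (+)t^(-20) = 1.25325e-17
  (-)t^(-19) = -8.77278e-17
  (+)t^(-18) = 6.14095e-16
  (-)t^(-17) = -4.29866e-15
  (+)t^(-16) = 3.00906e-14
  (+)t^(-14) = 1.47444e-12
Sum = (-4.57914e-37) + (3.2054e-36) + (-2.24378e-35) + (1.57065e-34) + (-1.09945e-33) + (7.69617e-33) + (-5.38732e-32) + (3.77112e-31) + (-2.63979e-30) + (1.84785e-29) + (-1.29349e-28) + (9.05446e-28) + (-6.33812e-27) + (4.43669e-26) + (-3.10568e-25) + (2.17398e-24) + (-1.52178e-23) + (1.06525e-22) + (-7.45674e-22) + (5.21972e-21) + (-3.6538e-20) + (2.55766e-19) + (-1.79036e-18) + (1.25325e-17) + (-8.77278e-17) + (6.14095e-16) + (-4.29866e-15) + (3.00906e-14) + (1.47444e-12)
= 1.500770445e-12
Rounded to 6 significant figures: 1.50077e-12

1.50077e-12


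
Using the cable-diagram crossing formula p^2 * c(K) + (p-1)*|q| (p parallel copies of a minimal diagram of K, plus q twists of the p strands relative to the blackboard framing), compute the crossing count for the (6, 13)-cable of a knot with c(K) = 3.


Step 1: Each of the c(K) crossings of the companion diagram becomes p*p = p^2 crossings among the p parallel strands, and each of the |q| twists s_1 s_2 ... s_(p-1) adds (p-1) crossings.
  Crossings = p^2 * c(K) + (p-1)*|q|
Step 2: = 6^2 * 3 + (6-1)*13
Step 3: = 36*3 + 5*13
Step 4: = 108 + 65 = 173

173


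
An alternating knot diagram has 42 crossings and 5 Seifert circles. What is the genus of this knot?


For alternating knots, g = (c - s + 1)/2.
= (42 - 5 + 1)/2
= 38/2 = 19

19


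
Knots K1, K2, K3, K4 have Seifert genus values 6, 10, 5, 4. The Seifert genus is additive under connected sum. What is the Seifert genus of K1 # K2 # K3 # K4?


The Seifert genus is additive under connected sum.
Seifert genus(K1 # K2 # K3 # K4) = (6) + (10) + (5) + (4)
= 25

25


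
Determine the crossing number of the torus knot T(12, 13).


For a torus knot T(p, q) with gcd(p,q)=1,
the crossing number is min(p*(q-1), q*(p-1)).
p*(q-1) = 12*12 = 144
q*(p-1) = 13*11 = 143
min(144, 143) = 143

143


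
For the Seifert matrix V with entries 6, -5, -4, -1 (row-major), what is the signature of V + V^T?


Step 1: V + V^T = [[12, -9], [-9, -2]]
Step 2: trace = 10, det = -105
Step 3: Discriminant = 10^2 - 4*(-105) = 520
Step 4: Eigenvalues: 16.4018, -6.40175
Step 5: Signature = (# positive eigenvalues) - (# negative eigenvalues) = 0

0


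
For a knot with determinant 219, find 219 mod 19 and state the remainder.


Step 1: A knot is p-colorable if and only if p divides its determinant.
Step 2: Compute 219 mod 19.
219 = 11 * 19 + 10
Step 3: 219 mod 19 = 10
Step 4: The knot is 19-colorable: no

10


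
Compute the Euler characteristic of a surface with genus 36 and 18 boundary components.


chi = 2 - 2g - b
= 2 - 2*36 - 18
= 2 - 72 - 18 = -88

-88


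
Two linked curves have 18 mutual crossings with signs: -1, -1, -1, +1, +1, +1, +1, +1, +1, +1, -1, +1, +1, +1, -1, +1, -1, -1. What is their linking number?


Step 1: Count positive crossings: 11
Step 2: Count negative crossings: 7
Step 3: Sum of signs = 11 - 7 = 4
Step 4: Linking number = sum/2 = 4/2 = 2

2


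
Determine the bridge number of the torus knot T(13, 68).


The bridge number of T(p,q) is min(p,q).
min(13, 68) = 13

13


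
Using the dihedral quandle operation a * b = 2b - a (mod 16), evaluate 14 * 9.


14 * 9 = 2*9 - 14 mod 16
= 18 - 14 mod 16
= 4 mod 16 = 4

4


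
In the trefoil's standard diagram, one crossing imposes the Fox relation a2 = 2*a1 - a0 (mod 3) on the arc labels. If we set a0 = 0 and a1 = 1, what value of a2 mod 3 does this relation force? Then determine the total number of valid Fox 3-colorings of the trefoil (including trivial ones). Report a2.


Step 1: Apply the given crossing relation 2*a1 - a0 - a2 = 0 (mod 3).
  a2 = 2*a1 - a0 mod 3
  a2 = 2*1 - 0 mod 3
  a2 = 2 - 0 mod 3
  a2 = 2 mod 3 = 2
Step 2: The trefoil has determinant 3.
  Number of Fox p-colorings (p prime) is p^2 if p = 3, else p.
  Since p = 3 divides det = 3, the trefoil is 3-colorable.
  (Indeed for p = 3 any choice of a0, a1 extends to a valid coloring; the trial (a0, a1, a2) = (0, 1, 2) satisfies all three crossing relations.)
  Total colorings = 3^2 = 9
Step 3: a2 = 2, total Fox 3-colorings = 9

2


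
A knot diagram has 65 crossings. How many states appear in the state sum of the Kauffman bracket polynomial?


Each crossing contributes 2 choices (A-smoothing or B-smoothing).
Total states = 2^65 = 36893488147419103232

36893488147419103232


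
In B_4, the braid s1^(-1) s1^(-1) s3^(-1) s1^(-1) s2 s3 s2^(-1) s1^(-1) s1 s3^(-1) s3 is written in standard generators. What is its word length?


The word length counts the number of generators (including inverses).
Listing each generator: s1^(-1), s1^(-1), s3^(-1), s1^(-1), s2, s3, s2^(-1), s1^(-1), s1, s3^(-1), s3
There are 11 generators in this braid word.

11


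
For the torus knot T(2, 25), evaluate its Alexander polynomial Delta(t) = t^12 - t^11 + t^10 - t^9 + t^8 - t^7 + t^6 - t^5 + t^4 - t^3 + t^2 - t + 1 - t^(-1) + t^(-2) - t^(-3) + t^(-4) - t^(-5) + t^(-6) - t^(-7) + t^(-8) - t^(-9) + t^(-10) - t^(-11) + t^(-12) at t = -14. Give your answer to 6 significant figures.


Substituting t = -14 into Delta(t) = t^12 - t^11 + t^10 - t^9 + t^8 - t^7 + t^6 - t^5 + t^4 - t^3 + t^2 - t + 1 - t^(-1) + t^(-2) - t^(-3) + t^(-4) - t^(-5) + t^(-6) - t^(-7) + t^(-8) - t^(-9) + t^(-10) - t^(-11) + t^(-12):
Term values: (56693912375296) + (4049565169664) + (289254654976) + (20661046784) + (1475789056) + (105413504) + (7529536) + (537824) + (38416) + (2744) + (196) + (14) + (1) + (0.0714286) + (0.00510204) + (0.000364431) + (2.60308e-05) + (1.85934e-06) + (1.3281e-07) + (9.48645e-09) + (6.77604e-10) + (4.84003e-11) + (3.45716e-12) + (2.4694e-13) + (1.76386e-14)
Sum = 6.105498256e+13
Rounded to 6 significant figures: 6.1055e+13

6.1055e+13


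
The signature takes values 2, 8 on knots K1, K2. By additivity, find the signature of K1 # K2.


The signature is additive under connected sum.
signature(K1 # K2) = (2) + (8)
= 10

10


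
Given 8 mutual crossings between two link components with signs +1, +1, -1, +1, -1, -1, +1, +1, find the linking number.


Step 1: Count positive crossings: 5
Step 2: Count negative crossings: 3
Step 3: Sum of signs = 5 - 3 = 2
Step 4: Linking number = sum/2 = 2/2 = 1

1


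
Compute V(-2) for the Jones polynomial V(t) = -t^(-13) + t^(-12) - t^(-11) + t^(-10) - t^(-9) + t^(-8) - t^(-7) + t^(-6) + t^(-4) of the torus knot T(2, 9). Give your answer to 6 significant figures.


Substituting t = -2 into V(t) = -t^(-13) + t^(-12) - t^(-11) + t^(-10) - t^(-9) + t^(-8) - t^(-7) + t^(-6) + t^(-4):
  (-)t^(-13) = 0.00012207
  (+)t^(-12) = 0.000244141
  (-)t^(-11) = 0.000488281
  (+)t^(-10) = 0.000976562
  (-)t^(-9) = 0.00195312
  (+)t^(-8) = 0.00390625
  (-)t^(-7) = 0.0078125
  (+)t^(-6) = 0.015625
  (+)t^(-4) = 0.0625
Sum = (0.00012207) + (0.000244141) + (0.000488281) + (0.000976562) + (0.00195312) + (0.00390625) + (0.0078125) + (0.015625) + (0.0625)
= 0.09362792969
Rounded to 6 significant figures: 0.0936279

0.0936279


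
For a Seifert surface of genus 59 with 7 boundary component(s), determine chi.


chi = 2 - 2g - b
= 2 - 2*59 - 7
= 2 - 118 - 7 = -123

-123


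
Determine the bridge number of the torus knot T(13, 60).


The bridge number of T(p,q) is min(p,q).
min(13, 60) = 13

13


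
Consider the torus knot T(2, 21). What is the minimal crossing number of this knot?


For a torus knot T(p, q) with gcd(p,q)=1,
the crossing number is min(p*(q-1), q*(p-1)).
p*(q-1) = 2*20 = 40
q*(p-1) = 21*1 = 21
min(40, 21) = 21

21


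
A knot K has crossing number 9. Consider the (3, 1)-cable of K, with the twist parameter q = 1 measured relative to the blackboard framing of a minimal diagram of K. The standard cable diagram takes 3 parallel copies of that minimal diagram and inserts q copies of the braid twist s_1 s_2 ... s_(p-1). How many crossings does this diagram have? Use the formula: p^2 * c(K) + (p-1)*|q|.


Step 1: Each of the c(K) crossings of the companion diagram becomes p*p = p^2 crossings among the p parallel strands, and each of the |q| twists s_1 s_2 ... s_(p-1) adds (p-1) crossings.
  Crossings = p^2 * c(K) + (p-1)*|q|
Step 2: = 3^2 * 9 + (3-1)*1
Step 3: = 9*9 + 2*1
Step 4: = 81 + 2 = 83

83


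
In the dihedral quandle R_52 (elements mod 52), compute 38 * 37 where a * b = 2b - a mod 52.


38 * 37 = 2*37 - 38 mod 52
= 74 - 38 mod 52
= 36 mod 52 = 36

36


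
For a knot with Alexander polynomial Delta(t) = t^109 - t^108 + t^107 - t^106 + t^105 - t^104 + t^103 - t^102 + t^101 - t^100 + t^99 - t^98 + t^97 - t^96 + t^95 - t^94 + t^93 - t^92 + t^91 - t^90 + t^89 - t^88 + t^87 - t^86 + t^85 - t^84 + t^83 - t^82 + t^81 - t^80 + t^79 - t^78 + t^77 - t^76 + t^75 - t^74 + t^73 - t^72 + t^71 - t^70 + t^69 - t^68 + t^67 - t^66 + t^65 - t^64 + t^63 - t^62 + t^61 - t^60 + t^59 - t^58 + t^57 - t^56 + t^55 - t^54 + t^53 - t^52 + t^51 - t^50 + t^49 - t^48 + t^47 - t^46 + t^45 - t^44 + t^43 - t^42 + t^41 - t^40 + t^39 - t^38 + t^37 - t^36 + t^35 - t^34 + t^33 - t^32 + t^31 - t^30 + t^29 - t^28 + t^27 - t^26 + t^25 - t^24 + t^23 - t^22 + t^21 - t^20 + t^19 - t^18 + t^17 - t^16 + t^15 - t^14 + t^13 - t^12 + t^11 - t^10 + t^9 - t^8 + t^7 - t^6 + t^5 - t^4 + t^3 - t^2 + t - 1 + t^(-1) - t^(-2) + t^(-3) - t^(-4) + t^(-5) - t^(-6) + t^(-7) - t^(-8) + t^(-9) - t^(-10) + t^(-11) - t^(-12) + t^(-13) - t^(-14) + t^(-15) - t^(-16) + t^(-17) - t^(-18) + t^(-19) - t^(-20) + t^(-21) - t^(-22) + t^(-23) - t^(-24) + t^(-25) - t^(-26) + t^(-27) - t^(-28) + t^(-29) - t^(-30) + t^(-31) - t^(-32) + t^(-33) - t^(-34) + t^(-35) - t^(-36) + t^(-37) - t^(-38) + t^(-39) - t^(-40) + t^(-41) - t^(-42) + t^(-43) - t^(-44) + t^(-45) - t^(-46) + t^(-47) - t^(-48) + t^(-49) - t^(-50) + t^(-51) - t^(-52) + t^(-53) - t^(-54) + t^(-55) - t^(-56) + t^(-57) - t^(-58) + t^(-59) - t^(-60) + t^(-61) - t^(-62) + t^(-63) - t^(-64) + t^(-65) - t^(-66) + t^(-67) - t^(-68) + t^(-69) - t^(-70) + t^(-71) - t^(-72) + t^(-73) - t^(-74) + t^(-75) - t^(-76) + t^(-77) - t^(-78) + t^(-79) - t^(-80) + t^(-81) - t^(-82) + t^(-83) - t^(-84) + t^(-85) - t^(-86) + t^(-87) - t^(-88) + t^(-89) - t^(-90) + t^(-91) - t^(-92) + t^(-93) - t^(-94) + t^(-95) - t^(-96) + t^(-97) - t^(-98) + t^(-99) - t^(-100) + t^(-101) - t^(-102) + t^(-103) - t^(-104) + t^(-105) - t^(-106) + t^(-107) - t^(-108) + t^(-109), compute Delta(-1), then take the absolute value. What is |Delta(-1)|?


Step 1: The polynomial has 219 terms with alternating signs, exponents from 109 down to -109.
Step 2: Substitute t = -1. The i-th term has coefficient (-1)^i and exponent (m-i),
  so its value is (-1)^i * (-1)^(m-i) = (-1)^m = -1 for every i.
Step 3: All 219 terms equal -1, so Delta(-1) = 219 * (-1) = -219
Step 4: |Delta(-1)| = 219

219


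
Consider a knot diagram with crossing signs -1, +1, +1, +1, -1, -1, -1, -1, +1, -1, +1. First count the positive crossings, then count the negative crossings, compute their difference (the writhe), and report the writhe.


Step 1: Count positive crossings (+1).
Positive crossings: 5
Step 2: Count negative crossings (-1).
Negative crossings: 6
Step 3: Writhe = (positive) - (negative)
w = 5 - 6 = -1
Step 4: |w| = 1, and w is negative

-1


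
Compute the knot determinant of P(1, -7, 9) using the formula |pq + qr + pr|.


Step 1: Compute pq + qr + pr.
pq = 1*(-7) = -7
qr = (-7)*9 = -63
pr = 1*9 = 9
pq + qr + pr = -7 + (-63) + 9 = -61
Step 2: Take absolute value.
det(P(1,-7,9)) = |-61| = 61

61


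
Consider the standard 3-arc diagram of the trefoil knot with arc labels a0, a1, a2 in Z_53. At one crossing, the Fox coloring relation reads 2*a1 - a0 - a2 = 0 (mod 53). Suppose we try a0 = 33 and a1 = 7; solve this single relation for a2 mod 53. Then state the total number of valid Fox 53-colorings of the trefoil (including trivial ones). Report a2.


Step 1: Apply the given crossing relation 2*a1 - a0 - a2 = 0 (mod 53).
  a2 = 2*a1 - a0 mod 53
  a2 = 2*7 - 33 mod 53
  a2 = 14 - 33 mod 53
  a2 = -19 mod 53 = 34
Step 2: The trefoil has determinant 3.
  Number of Fox p-colorings (p prime) is p^2 if p = 3, else p.
  Since 53 does not divide 3, only trivial (constant) colorings exist.
  (So the trial a0 = 33, a1 = 7 with a0 != a1 does NOT extend to a valid coloring of the whole trefoil: the other two crossing relations require 3*(a1 - a0) = 0 (mod 53), which fails.)
  Total colorings = 53
Step 3: a2 = 34, total Fox 53-colorings = 53

34


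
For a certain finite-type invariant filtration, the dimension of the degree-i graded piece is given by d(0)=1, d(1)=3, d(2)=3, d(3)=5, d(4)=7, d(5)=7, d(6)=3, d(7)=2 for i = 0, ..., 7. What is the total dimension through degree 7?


Total dimension = d(0) + d(1) + ... + d(7)
= 1 + 3 + 3 + 5 + 7 + 7 + 3 + 2
= 31

31


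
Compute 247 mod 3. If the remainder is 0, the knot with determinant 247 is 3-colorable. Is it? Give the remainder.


Step 1: A knot is p-colorable if and only if p divides its determinant.
Step 2: Compute 247 mod 3.
247 = 82 * 3 + 1
Step 3: 247 mod 3 = 1
Step 4: The knot is 3-colorable: no

1


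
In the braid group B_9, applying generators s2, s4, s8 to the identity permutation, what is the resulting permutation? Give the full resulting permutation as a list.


Starting with identity [1, 2, 3, 4, 5, 6, 7, 8, 9].
Apply generators in sequence:
  After s2: [1, 3, 2, 4, 5, 6, 7, 8, 9]
  After s4: [1, 3, 2, 5, 4, 6, 7, 8, 9]
  After s8: [1, 3, 2, 5, 4, 6, 7, 9, 8]
Final permutation: [1, 3, 2, 5, 4, 6, 7, 9, 8]

[1, 3, 2, 5, 4, 6, 7, 9, 8]


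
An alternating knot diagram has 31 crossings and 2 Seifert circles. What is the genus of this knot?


For alternating knots, g = (c - s + 1)/2.
= (31 - 2 + 1)/2
= 30/2 = 15

15


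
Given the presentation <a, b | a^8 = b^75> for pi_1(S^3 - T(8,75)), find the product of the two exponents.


The relation is a^8 = b^75.
Product of exponents = 8 * 75
= 600

600


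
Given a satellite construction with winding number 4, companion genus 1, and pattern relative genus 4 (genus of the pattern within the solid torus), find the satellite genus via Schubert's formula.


Schubert: g(satellite) = g_rel(pattern) + |winding| * g(companion),
where g_rel(pattern) is the genus of the pattern relative to the solid torus.
= 4 + 4 * 1
= 4 + 4 = 8

8


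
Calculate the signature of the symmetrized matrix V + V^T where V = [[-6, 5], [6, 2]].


Step 1: V + V^T = [[-12, 11], [11, 4]]
Step 2: trace = -8, det = -169
Step 3: Discriminant = (-8)^2 - 4*(-169) = 740
Step 4: Eigenvalues: 9.60147, -17.6015
Step 5: Signature = (# positive eigenvalues) - (# negative eigenvalues) = 0

0


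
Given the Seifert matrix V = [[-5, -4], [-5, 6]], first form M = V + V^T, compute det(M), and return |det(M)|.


Step 1: Form V + V^T where V = [[-5, -4], [-5, 6]]
  V^T = [[-5, -5], [-4, 6]]
  V + V^T = [[-10, -9], [-9, 12]]
Step 2: det(V + V^T) = (-10)*12 - (-9)*(-9)
  = -120 - 81 = -201
Step 3: Knot determinant = |det(V + V^T)| = |-201| = 201

201


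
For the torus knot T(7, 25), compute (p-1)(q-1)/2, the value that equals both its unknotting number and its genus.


For a torus knot T(p,q), both the unknotting number and genus equal (p-1)(q-1)/2.
= (7-1)(25-1)/2
= 6*24/2
= 144/2 = 72

72


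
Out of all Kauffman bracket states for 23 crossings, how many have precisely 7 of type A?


We choose which 7 of 23 crossings get A-smoothings.
C(23, 7) = 23! / (7! * 16!)
= 245157

245157


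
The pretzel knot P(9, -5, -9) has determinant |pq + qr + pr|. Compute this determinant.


Step 1: Compute pq + qr + pr.
pq = 9*(-5) = -45
qr = (-5)*(-9) = 45
pr = 9*(-9) = -81
pq + qr + pr = -45 + 45 + (-81) = -81
Step 2: Take absolute value.
det(P(9,-5,-9)) = |-81| = 81

81


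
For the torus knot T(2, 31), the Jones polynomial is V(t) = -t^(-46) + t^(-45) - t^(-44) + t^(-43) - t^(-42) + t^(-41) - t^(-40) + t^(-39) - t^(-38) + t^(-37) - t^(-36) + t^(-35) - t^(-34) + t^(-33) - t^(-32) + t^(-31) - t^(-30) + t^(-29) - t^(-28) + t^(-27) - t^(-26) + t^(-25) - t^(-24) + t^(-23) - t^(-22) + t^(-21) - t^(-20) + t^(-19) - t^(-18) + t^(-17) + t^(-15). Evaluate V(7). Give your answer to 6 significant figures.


Substituting t = 7 into V(t) = -t^(-46) + t^(-45) - t^(-44) + t^(-43) - t^(-42) + t^(-41) - t^(-40) + t^(-39) - t^(-38) + t^(-37) - t^(-36) + t^(-35) - t^(-34) + t^(-33) - t^(-32) + t^(-31) - t^(-30) + t^(-29) - t^(-28) + t^(-27) - t^(-26) + t^(-25) - t^(-24) + t^(-23) - t^(-22) + t^(-21) - t^(-20) + t^(-19) - t^(-18) + t^(-17) + t^(-15):
  (-)t^(-46) = -1.33503e-39
  (+)t^(-45) = 9.34519e-39
  (-)t^(-44) = -6.54163e-38
  (+)t^(-43) = 4.57914e-37
  (-)t^(-42) = -3.2054e-36
  (+)t^(-41) = 2.24378e-35
  (-)t^(-40) = -1.57065e-34
  (+)t^(-39) = 1.09945e-33
  (-)t^(-38) = -7.69617e-33
  (+)t^(-37) = 5.38732e-32
  (-)t^(-36) = -3.77112e-31
  (+)t^(-35) = 2.63979e-30
  (-)t^(-34) = -1.84785e-29
  (+)t^(-33) = 1.29349e-28
  (-)t^(-32) = -9.05446e-28
  (+)t^(-31) = 6.33812e-27
  (-)t^(-30) = -4.43669e-26
  (+)t^(-29) = 3.10568e-25
  (-)t^(-28) = -2.17398e-24
  (+)t^(-27) = 1.52178e-23
  (-)t^(-26) = -1.06525e-22
  (+)t^(-25) = 7.45674e-22
  (-)t^(-24) = -5.21972e-21
  (+)t^(-23) = 3.6538e-20
  (-)t^(-22) = -2.55766e-19
  (+)t^(-21) = 1.79036e-18
  (-)t^(-20) = -1.25325e-17
  (+)t^(-19) = 8.77278e-17
  (-)t^(-18) = -6.14095e-16
  (+)t^(-17) = 4.29866e-15
  (+)t^(-15) = 2.10634e-13
Sum = (-1.33503e-39) + (9.34519e-39) + (-6.54163e-38) + (4.57914e-37) + (-3.2054e-36) + (2.24378e-35) + (-1.57065e-34) + (1.09945e-33) + (-7.69617e-33) + (5.38732e-32) + (-3.77112e-31) + (2.63979e-30) + (-1.84785e-29) + (1.29349e-28) + (-9.05446e-28) + (6.33812e-27) + (-4.43669e-26) + (3.10568e-25) + (-2.17398e-24) + (1.52178e-23) + (-1.06525e-22) + (7.45674e-22) + (-5.21972e-21) + (3.6538e-20) + (-2.55766e-19) + (1.79036e-18) + (-1.25325e-17) + (8.77278e-17) + (-6.14095e-16) + (4.29866e-15) + (2.10634e-13)
= 2.143957779e-13
Rounded to 6 significant figures: 2.14396e-13

2.14396e-13
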